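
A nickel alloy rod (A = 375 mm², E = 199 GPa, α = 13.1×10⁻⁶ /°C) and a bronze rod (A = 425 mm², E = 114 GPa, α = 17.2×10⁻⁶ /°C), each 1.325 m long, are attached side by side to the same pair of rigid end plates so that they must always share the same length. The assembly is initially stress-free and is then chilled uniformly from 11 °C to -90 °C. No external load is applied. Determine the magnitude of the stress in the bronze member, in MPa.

σ ≈ 28.6 MPa (tensile)

Both members must finish at the same length. With the larger α, the bronze tends to over-contract; the plates restrain it, putting the bronze in tension and the nickel alloy in compression. With no external load the two internal forces are equal and opposite, magnitude P.
Setting the final lengths equal and cancelling L: (α₁ − α₂)ΔT = P/(A₁E₁) + P/(A₂E₂).
|α₁ − α₂|·ΔT = 4.1×10⁻⁶ × 101 = 0.0004141.
1/(A₁E₁) + 1/(A₂E₂) = 1/(375×199×10³) + 1/(425×114×10³) = 3.404×10⁻⁸ N⁻¹.
So P = 0.0004141 / 3.404×10⁻⁸ = 12.17 kN.
σ_{bronze} = P/A₂ = 12170/425 = 28.62 MPa, tensile.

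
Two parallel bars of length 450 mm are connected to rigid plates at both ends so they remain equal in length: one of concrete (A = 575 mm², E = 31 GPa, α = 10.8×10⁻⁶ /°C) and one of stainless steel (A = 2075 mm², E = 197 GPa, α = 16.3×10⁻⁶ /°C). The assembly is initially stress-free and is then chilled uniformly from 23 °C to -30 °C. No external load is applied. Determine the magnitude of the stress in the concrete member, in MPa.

σ ≈ 8.66 MPa (compressive)

Both members must finish at the same length. With the larger α, the stainless steel tends to over-contract; the plates restrain it, putting the stainless steel in tension and the concrete in compression. With no external load the two internal forces are equal and opposite, magnitude P.
Compatibility of the two members (thermal + elastic change equal): (α₁ − α₂)ΔT = P·[1/(A₁E₁) + 1/(A₂E₂)].
|α₁ − α₂|·ΔT = 5.5×10⁻⁶ × 53 = 0.0002915.
1/(A₁E₁) + 1/(A₂E₂) = 1/(575×31×10³) + 1/(2075×197×10³) = 5.855×10⁻⁸ N⁻¹.
P = 0.0002915 / 5.855×10⁻⁸ = 4979 N = 4.979 kN.
σ_{concrete} = P/A₁ = 4979/575 = 8.659 MPa, compressive.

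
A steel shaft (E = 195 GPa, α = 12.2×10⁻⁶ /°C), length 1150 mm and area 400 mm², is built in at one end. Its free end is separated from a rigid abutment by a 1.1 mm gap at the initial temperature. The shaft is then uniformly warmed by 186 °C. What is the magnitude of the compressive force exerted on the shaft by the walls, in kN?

Free thermal elongation = αΔT L = 12.2×10⁻⁶ × 186 × 1150 = 2.61 mm.
The gap closes (δ_free > 1.1 mm) and the wall then resists a further 2.61 − 1.1 = 1.51 mm of expansion.
Compatibility: PL/(AE) = 1.51 mm, so σ = P/A = E × (1.51/1150) = 256 MPa.
P = σA = 256 × 400 = 102.4 kN.

P ≈ 102 kN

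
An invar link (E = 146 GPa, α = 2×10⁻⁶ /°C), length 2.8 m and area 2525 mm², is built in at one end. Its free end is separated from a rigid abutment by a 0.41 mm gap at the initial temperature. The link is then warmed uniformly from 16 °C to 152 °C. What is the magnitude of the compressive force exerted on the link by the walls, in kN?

P ≈ 46.3 kN

Unrestrained expansion: δ_free = αΔT L = 2×10⁻⁶ × 136 × 2800 = 0.7616 mm.
After closing the 0.41 mm clearance, 0.7616 − 0.41 = 0.3516 mm of expansion remains to be suppressed by the wall.
That suppressed elongation corresponds to σ = E·Δ/L = 146×10³ × 0.3516/2800 = 18.33 MPa.
Force on the wall = σA = 18.33 × 2525 mm² = 46.29 kN.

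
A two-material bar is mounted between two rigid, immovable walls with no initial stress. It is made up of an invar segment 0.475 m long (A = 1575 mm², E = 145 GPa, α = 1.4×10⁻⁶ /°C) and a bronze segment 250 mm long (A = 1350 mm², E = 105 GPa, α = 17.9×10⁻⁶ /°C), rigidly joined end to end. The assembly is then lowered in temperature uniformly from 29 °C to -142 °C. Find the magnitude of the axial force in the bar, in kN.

P ≈ 229 kN (tensile)

If the supports were absent, the total length change would be Σ αᵢΔT Lᵢ = 1.4×10⁻⁶×171×475 + 17.9×10⁻⁶×171×250 = 0.8789 mm.
Since the ends are fixed, an axial force P builds up, equal in every segment, with P · Σ Lᵢ/(AᵢEᵢ) = δ_free.
Σ Lᵢ/(AᵢEᵢ) = 475/(1575×145×10³) + 250/(1350×105×10³) = 3.844×10⁻⁶ mm/N.
Hence P = δ_free / Σ(L/AE) = 0.8789/3.844×10⁻⁶ = 228.7 kN (tensile).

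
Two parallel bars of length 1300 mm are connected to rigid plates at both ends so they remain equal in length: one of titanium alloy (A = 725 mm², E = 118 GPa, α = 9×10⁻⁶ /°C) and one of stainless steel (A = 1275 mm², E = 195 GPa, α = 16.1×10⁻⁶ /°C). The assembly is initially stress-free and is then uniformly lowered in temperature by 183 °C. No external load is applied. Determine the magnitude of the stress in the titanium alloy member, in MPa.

Both members must finish at the same length. With the larger α, the stainless steel tends to over-contract; the plates restrain it, putting the stainless steel in tension and the titanium alloy in compression. With no external load the two internal forces are equal and opposite, magnitude P.
Equating the net (thermal + elastic) strains gives |α₁ − α₂|·ΔT = P·[1/(A₁E₁) + 1/(A₂E₂)].
|α₁ − α₂|·ΔT = 7.1×10⁻⁶ × 183 = 0.001299.
1/(A₁E₁) + 1/(A₂E₂) = 1/(725×118×10³) + 1/(1275×195×10³) = 1.571×10⁻⁸ N⁻¹.
So P = 0.001299 / 1.571×10⁻⁸ = 82.7 kN.
σ_{titanium alloy} = P/A₁ = 82700/725 = 114.1 MPa, compressive.

σ ≈ 114 MPa (compressive)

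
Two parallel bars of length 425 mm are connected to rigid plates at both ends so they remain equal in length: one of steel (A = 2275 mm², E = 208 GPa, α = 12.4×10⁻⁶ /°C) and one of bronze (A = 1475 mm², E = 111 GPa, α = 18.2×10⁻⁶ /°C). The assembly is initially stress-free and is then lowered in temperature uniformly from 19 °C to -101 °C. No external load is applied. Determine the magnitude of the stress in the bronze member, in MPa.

Both members must finish at the same length. With the larger α, the bronze tends to over-contract; the plates restrain it, putting the bronze in tension and the steel in compression. With no external load the two internal forces are equal and opposite, magnitude P.
Equating the net (thermal + elastic) strains gives |α₁ − α₂|·ΔT = P·[1/(A₁E₁) + 1/(A₂E₂)].
|α₁ − α₂|·ΔT = 5.8×10⁻⁶ × 120 = 0.000696.
1/(A₁E₁) + 1/(A₂E₂) = 1/(2275×208×10³) + 1/(1475×111×10³) = 8.221×10⁻⁹ N⁻¹.
So P = 0.000696 / 8.221×10⁻⁹ = 84.66 kN.
σ_{bronze} = P/A₂ = 84660/1475 = 57.4 MPa, tensile.

σ ≈ 57.4 MPa (tensile)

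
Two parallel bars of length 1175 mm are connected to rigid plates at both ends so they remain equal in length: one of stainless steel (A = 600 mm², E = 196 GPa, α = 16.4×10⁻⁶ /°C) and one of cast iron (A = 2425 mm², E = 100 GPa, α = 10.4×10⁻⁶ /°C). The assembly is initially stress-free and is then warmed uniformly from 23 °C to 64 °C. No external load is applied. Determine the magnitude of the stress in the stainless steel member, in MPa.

Equilibrium of a rigid end plate with no external load gives equal and opposite internal forces ±P in the two members. Since α_{stainless steel} > α_{cast iron}, heating drives the stainless steel into compression and the cast iron into tension.
Equating the net (thermal + elastic) strains gives |α₁ − α₂|·ΔT = P·[1/(A₁E₁) + 1/(A₂E₂)].
|α₁ − α₂|·ΔT = 6×10⁻⁶ × 41 = 0.000246.
1/(A₁E₁) + 1/(A₂E₂) = 1/(600×196×10³) + 1/(2425×100×10³) = 1.263×10⁻⁸ N⁻¹.
P = 0.000246 / 1.263×10⁻⁸ = 19480 N = 19.48 kN.
σ_{stainless steel} = P/A₁ = 19480/600 = 32.47 MPa, compressive.

σ ≈ 32.5 MPa (compressive)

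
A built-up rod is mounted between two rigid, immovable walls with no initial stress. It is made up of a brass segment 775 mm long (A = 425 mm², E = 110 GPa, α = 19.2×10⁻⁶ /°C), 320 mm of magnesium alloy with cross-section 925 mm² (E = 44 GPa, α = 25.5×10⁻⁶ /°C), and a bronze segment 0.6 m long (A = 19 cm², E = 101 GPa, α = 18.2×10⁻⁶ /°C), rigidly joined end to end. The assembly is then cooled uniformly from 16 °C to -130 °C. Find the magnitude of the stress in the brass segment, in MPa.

σ ≈ 423 MPa (tensile)

With the walls removed the bar would change length by δ_free = Σ αᵢΔT Lᵢ = 19.2×10⁻⁶×146×775 + 25.5×10⁻⁶×146×320 + 18.2×10⁻⁶×146×600 = 4.958 mm.
Since the ends are fixed, an axial force P builds up, equal in every segment, with P · Σ Lᵢ/(AᵢEᵢ) = δ_free.
Σ Lᵢ/(AᵢEᵢ) = 775/(425×110×10³) + 320/(925×44×10³) + 600/(1900×101×10³) = 2.757×10⁻⁵ mm/N.
So P = 4.958 / 2.757×10⁻⁵ = 179.9 kN, tensile.
σ_{brass} = P / A = 179900 / 425 = 423.2 MPa.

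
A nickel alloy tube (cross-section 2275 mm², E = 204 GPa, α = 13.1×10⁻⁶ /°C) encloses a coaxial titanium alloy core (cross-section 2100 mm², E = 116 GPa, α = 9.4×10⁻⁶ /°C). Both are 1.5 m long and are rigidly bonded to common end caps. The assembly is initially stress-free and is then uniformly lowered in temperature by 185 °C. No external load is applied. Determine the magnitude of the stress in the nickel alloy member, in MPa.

The nickel alloy has the larger α, so on cooling it would change length more than the titanium alloy if both were free. The rigid plates force a common final length, so the nickel alloy is put into tension and the titanium alloy into compression, with equal and opposite forces P (no external load).
Setting the final lengths equal and cancelling L: (α₁ − α₂)ΔT = P/(A₁E₁) + P/(A₂E₂).
|α₁ − α₂|·ΔT = 3.7×10⁻⁶ × 185 = 0.0006845.
1/(A₁E₁) + 1/(A₂E₂) = 1/(2275×204×10³) + 1/(2100×116×10³) = 6.26×10⁻⁹ N⁻¹.
P = 0.0006845 / 6.26×10⁻⁹ = 109300 N = 109.3 kN.
σ_{nickel alloy} = P/A₁ = 109300/2275 = 48.07 MPa, tensile.

σ ≈ 48.1 MPa (tensile)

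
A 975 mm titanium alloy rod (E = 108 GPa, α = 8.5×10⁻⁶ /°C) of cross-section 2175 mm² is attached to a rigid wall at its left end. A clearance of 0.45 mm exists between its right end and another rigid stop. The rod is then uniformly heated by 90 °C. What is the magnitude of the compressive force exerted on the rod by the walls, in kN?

P ≈ 71.3 kN

Free thermal elongation = αΔT L = 8.5×10⁻⁶ × 90 × 975 = 0.7459 mm.
After closing the 0.45 mm clearance, 0.7459 − 0.45 = 0.2959 mm of expansion remains to be suppressed by the wall.
That suppressed elongation corresponds to σ = E·Δ/L = 108×10³ × 0.2959/975 = 32.77 MPa.
Force on the wall = σA = 32.77 × 2175 mm² = 71.28 kN.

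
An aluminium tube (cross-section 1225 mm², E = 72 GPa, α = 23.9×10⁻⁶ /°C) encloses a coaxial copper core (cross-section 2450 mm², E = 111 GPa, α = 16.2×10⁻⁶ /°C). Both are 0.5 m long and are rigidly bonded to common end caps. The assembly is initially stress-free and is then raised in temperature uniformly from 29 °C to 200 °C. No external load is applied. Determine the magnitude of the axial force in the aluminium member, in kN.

P ≈ 87.7 kN (compressive in the aluminium)

Equilibrium of a rigid end plate with no external load gives equal and opposite internal forces ±P in the two members. Since α_{aluminium} > α_{copper}, heating drives the aluminium into compression and the copper into tension.
Setting the final lengths equal and cancelling L: (α₁ − α₂)ΔT = P/(A₁E₁) + P/(A₂E₂).
|α₁ − α₂|·ΔT = 7.7×10⁻⁶ × 171 = 0.001317.
1/(A₁E₁) + 1/(A₂E₂) = 1/(1225×72×10³) + 1/(2450×111×10³) = 1.502×10⁻⁸ N⁻¹.
So P = 0.001317 / 1.502×10⁻⁸ = 87.69 kN.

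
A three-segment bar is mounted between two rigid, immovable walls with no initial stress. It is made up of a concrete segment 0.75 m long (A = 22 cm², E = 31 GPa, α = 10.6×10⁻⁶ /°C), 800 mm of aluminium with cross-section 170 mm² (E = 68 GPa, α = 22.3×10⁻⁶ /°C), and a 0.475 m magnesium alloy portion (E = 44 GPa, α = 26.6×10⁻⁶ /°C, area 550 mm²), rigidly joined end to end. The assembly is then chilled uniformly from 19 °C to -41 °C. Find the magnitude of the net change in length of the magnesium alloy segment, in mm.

With the walls removed the bar would change length by δ_free = Σ αᵢΔT Lᵢ = 10.6×10⁻⁶×60×750 + 22.3×10⁻⁶×60×800 + 26.6×10⁻⁶×60×475 = 2.305 mm.
Since the ends are fixed, an axial force P builds up, equal in every segment, with P · Σ Lᵢ/(AᵢEᵢ) = δ_free.
Σ Lᵢ/(AᵢEᵢ) = 750/(2200×31×10³) + 800/(170×68×10³) + 475/(550×44×10³) = 9.983×10⁻⁵ mm/N.
So P = 2.305 / 9.983×10⁻⁵ = 23.09 kN, tensile.
For the magnesium alloy segment, free thermal change = 26.6×10⁻⁶×60×475 = 0.7581 mm and elastic change from P = 23090×475/(550×44×10³) = 0.4533 mm; these oppose, so the net change is 0.305 mm (segment shortens).

|ΔL| ≈ 0.305 mm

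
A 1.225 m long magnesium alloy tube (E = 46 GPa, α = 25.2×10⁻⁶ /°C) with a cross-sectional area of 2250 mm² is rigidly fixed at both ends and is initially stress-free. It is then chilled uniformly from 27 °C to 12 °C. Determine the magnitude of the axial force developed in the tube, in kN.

With zero net strain, σ = E·αΔT = 46 GPa × 25.2×10⁻⁶ × 15 = 17.39 MPa.
P = AEαΔT = 2250 × 46×10³ × 25.2×10⁻⁶ × 15 = 39.12 kN (tensile).

P ≈ 39.1 kN (tensile)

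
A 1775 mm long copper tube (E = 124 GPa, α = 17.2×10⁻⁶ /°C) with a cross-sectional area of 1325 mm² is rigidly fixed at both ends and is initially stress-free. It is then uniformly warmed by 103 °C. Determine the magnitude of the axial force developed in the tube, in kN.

P ≈ 291 kN (compressive)

Full restraint means ε = 0, so the stress is σ = EαΔT = 124×10³ × 17.2×10⁻⁶ × 103 = 219.7 MPa.
Then P = σA = 219.7 × 1325 mm² = 291.1 kN, compressive.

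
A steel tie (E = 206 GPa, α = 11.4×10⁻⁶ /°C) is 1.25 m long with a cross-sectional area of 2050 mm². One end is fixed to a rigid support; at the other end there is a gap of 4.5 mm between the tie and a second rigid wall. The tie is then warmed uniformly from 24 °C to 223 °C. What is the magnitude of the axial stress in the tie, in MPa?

σ ≈ 0 MPa

If the wall were absent the tie would grow by αΔT L = 11.4×10⁻⁶ × 199 × 1250 = 2.836 mm.
Since δ_free = 2.84 mm is less than the 4.5 mm gap, the tie never touches the wall. No axial force develops.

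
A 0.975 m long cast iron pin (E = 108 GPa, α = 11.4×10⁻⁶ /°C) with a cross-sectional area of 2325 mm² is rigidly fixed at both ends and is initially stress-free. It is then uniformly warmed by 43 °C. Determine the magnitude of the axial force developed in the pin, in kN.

P ≈ 123 kN (compressive)

The ends cannot move, so σ = EαΔT = 108×10³ × 11.4×10⁻⁶ × 43 = 52.94 MPa.
P = AEαΔT = 2325 × 108×10³ × 11.4×10⁻⁶ × 43 = 123.1 kN (compressive).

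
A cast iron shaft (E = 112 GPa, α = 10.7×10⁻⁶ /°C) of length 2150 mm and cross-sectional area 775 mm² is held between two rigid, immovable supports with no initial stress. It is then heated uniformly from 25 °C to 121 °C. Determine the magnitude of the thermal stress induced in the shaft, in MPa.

With length fixed, the mechanical strain must cancel the thermal strain αΔT = 10.7×10⁻⁶ × 96 = 1027.2×10⁻⁶.
Hence σ = E·αΔT = 112×10³ × 1027.2×10⁻⁶ = 115 MPa, compressive.

σ ≈ 115 MPa (compressive)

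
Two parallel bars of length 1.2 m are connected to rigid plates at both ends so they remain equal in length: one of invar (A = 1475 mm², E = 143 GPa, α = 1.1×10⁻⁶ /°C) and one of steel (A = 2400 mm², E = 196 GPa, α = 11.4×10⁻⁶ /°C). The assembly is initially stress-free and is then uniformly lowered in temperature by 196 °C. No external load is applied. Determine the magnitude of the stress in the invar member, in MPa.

σ ≈ 199 MPa (compressive)

The steel has the larger α, so on cooling it would change length more than the invar if both were free. The rigid plates force a common final length, so the steel is put into tension and the invar into compression, with equal and opposite forces P (no external load).
Equating the net (thermal + elastic) strains gives |α₁ − α₂|·ΔT = P·[1/(A₁E₁) + 1/(A₂E₂)].
|α₁ − α₂|·ΔT = 10.3×10⁻⁶ × 196 = 0.002019.
1/(A₁E₁) + 1/(A₂E₂) = 1/(1475×143×10³) + 1/(2400×196×10³) = 6.867×10⁻⁹ N⁻¹.
P = 0.002019 / 6.867×10⁻⁹ = 294000 N = 294 kN.
σ_{invar} = P/A₁ = 294000/1475 = 199.3 MPa, compressive.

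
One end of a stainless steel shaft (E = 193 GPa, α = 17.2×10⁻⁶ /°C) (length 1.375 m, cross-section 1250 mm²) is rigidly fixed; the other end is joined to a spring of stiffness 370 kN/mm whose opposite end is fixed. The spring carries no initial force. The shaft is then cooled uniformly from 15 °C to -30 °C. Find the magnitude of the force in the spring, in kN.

The unrestrained thermal change is αΔT L = 17.2×10⁻⁶ × 45 × 1375 = 1.064 mm.
With a force P in the spring, the elastic change of the shaft is PL/(AE) and that of the spring is P/k; compatibility requires their sum to equal δ_free.
P [ L/(AE) + 1/k ] = δ_free → P [ 1375/(1250×193×10³) + 1/(370×10³) ] = 1.064.
P = 1.064 / 8.402×10⁻⁶ = 126700 N.

P ≈ 127 kN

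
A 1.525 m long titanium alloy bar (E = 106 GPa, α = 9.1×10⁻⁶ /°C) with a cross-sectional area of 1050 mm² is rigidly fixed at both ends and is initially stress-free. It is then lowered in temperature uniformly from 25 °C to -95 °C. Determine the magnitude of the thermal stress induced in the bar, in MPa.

σ ≈ 116 MPa (tensile)

The supports are rigid, so the total axial strain is zero. The restrained thermal strain is ε = αΔT = 9.1×10⁻⁶ × 120 = 1092×10⁻⁶.
The stress required to suppress this strain is σ = Eε = 106×10³ × 1092×10⁻⁶ = 115.8 MPa, tensile since the bar is trying to contract.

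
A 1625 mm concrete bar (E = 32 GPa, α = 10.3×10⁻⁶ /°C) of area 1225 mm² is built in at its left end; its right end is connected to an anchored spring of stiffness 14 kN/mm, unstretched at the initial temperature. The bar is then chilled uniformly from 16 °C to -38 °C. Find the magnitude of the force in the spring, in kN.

P ≈ 8.01 kN

If the spring were absent the bar would shorten by αΔT L = 10.3×10⁻⁶ × 54 × 1625 = 0.9038 mm.
Let P be the tensile force in the spring. The bar extends elastically by PL/(AE) and the spring stretches by P/k; together these equal δ_free.
So P = δ_free / [L/(AE) + 1/k] = 0.9038 / [ 1625/(1225×32×10³) + 1/(14×10³) ].
P = 0.9038 / 0.0001129 = 8007 N.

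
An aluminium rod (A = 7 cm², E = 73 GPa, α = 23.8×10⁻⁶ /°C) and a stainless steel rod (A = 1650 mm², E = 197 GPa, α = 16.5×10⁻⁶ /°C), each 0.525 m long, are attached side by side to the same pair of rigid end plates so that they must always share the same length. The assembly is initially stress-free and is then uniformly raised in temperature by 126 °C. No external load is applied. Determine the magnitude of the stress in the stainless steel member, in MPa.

Both members must finish at the same length. With the larger α, the aluminium tends to over-expand; the plates restrain it, putting the aluminium in compression and the stainless steel in tension. With no external load the two internal forces are equal and opposite, magnitude P.
Setting the final lengths equal and cancelling L: (α₁ − α₂)ΔT = P/(A₁E₁) + P/(A₂E₂).
|α₁ − α₂|·ΔT = 7.3×10⁻⁶ × 126 = 0.0009198.
1/(A₁E₁) + 1/(A₂E₂) = 1/(700×73×10³) + 1/(1650×197×10³) = 2.265×10⁻⁸ N⁻¹.
P = 0.0009198 / 2.265×10⁻⁸ = 40620 N = 40.62 kN.
σ_{stainless steel} = P/A₂ = 40620/1650 = 24.62 MPa, tensile.

σ ≈ 24.6 MPa (tensile)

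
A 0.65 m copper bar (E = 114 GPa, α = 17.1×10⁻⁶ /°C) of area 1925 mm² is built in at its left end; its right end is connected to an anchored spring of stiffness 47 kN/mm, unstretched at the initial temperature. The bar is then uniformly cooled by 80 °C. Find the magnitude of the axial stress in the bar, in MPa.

σ ≈ 19.1 MPa (tensile)

Free thermal contraction: δ_free = αΔT L = 17.1×10⁻⁶ × 80 × 650 = 0.8892 mm.
With a force P in the spring, the elastic change of the bar is PL/(AE) and that of the spring is P/k; compatibility requires their sum to equal δ_free.
P [ L/(AE) + 1/k ] = δ_free → P [ 650/(1925×114×10³) + 1/(47×10³) ] = 0.8892.
P = 0.8892 / 2.424×10⁻⁵ = 36690 N.
σ = P/A = 36690/1925 = 19.06 MPa.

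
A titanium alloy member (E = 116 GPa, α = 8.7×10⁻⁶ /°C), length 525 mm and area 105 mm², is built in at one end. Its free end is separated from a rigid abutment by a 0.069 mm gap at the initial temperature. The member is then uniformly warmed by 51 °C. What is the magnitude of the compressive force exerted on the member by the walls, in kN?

Free thermal elongation = αΔT L = 8.7×10⁻⁶ × 51 × 525 = 0.2329 mm.
This exceeds the 0.069 mm gap, so the wall pushes back. The portion of expansion that must be recovered elastically is δ_free − gap = 0.2329 − 0.069 = 0.1639 mm.
So σ = E(δ_free − g)/L = 116×10³ × 0.1639/525 = 36.22 MPa.
P = σA = 36.22 × 105 = 3.803 kN.

P ≈ 3.8 kN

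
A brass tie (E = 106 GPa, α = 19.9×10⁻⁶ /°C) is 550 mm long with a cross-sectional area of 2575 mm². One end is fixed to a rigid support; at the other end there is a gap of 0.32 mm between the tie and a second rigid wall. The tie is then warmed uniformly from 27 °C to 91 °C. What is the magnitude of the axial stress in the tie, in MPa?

σ ≈ 73.3 MPa (compressive)

If the wall were absent the tie would grow by αΔT L = 19.9×10⁻⁶ × 64 × 550 = 0.7005 mm.
After closing the 0.32 mm clearance, 0.7005 − 0.32 = 0.3805 mm of expansion remains to be suppressed by the wall.
That suppressed elongation corresponds to σ = E·Δ/L = 106×10³ × 0.3805/550 = 73.33 MPa.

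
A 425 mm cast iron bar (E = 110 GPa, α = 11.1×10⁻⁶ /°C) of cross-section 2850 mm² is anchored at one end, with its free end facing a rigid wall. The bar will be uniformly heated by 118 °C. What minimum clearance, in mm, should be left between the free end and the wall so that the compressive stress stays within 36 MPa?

With no wall the bar would lengthen by αΔT L = 11.1×10⁻⁶ × 118 × 425 = 0.5567 mm.
A stress of 36 MPa corresponds to the wall pushing the bar back by σL/E = 36×425/(110×10³) = 0.1391 mm.
So the gap has to take up the difference, g_min = δ_free − σL/E = 0.5567 − 0.1391 = 0.4176 mm.

g ≈ 0.418 mm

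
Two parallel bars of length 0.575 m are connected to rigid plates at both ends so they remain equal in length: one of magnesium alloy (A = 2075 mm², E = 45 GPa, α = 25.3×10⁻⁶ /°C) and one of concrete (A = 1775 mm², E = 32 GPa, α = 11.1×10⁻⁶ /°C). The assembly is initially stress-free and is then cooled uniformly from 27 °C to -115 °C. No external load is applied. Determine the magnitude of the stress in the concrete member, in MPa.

Both members must finish at the same length. With the larger α, the magnesium alloy tends to over-contract; the plates restrain it, putting the magnesium alloy in tension and the concrete in compression. With no external load the two internal forces are equal and opposite, magnitude P.
Compatibility of the two members (thermal + elastic change equal): (α₁ − α₂)ΔT = P·[1/(A₁E₁) + 1/(A₂E₂)].
|α₁ − α₂|·ΔT = 14.2×10⁻⁶ × 142 = 0.002016.
1/(A₁E₁) + 1/(A₂E₂) = 1/(2075×45×10³) + 1/(1775×32×10³) = 2.832×10⁻⁸ N⁻¹.
So P = 0.002016 / 2.832×10⁻⁸ = 71.21 kN.
σ_{concrete} = P/A₂ = 71210/1775 = 40.12 MPa, compressive.

σ ≈ 40.1 MPa (compressive)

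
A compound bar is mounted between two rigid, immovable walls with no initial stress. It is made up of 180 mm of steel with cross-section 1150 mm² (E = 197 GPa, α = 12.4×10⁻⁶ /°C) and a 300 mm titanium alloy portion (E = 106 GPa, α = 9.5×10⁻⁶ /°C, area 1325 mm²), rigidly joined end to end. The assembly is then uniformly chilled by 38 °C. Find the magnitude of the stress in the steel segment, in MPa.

Free thermal contraction of the whole bar: Σ αᵢΔT Lᵢ = 12.4×10⁻⁶×38×180 + 9.5×10⁻⁶×38×300 = 0.1931 mm.
The rigid supports impose zero overall length change; the single axial force P common to all segments must satisfy P Σ Lᵢ/(AᵢEᵢ) = δ_free.
The series flexibility is Σ Lᵢ/(AᵢEᵢ) = 180/(1150×197×10³) + 300/(1325×106×10³) = 2.931×10⁻⁶ mm/N.
So P = 0.1931 / 2.931×10⁻⁶ = 65.9 kN, tensile.
σ_{steel} = P / A = 65900 / 1150 = 57.3 MPa.

σ ≈ 57.3 MPa (tensile)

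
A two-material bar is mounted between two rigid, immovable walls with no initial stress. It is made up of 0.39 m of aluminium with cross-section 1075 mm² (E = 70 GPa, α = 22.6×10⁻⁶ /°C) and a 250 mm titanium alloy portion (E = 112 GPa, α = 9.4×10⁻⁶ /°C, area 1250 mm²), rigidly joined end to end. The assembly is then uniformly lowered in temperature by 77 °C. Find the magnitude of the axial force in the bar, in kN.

Free thermal contraction of the whole bar: Σ αᵢΔT Lᵢ = 22.6×10⁻⁶×77×390 + 9.4×10⁻⁶×77×250 = 0.8596 mm.
Since the ends are fixed, an axial force P builds up, equal in every segment, with P · Σ Lᵢ/(AᵢEᵢ) = δ_free.
The series flexibility is Σ Lᵢ/(AᵢEᵢ) = 390/(1075×70×10³) + 250/(1250×112×10³) = 6.968×10⁻⁶ mm/N.
P = 0.8596 / 6.968×10⁻⁶ = 123400 N = 123.4 kN, tensile.

P ≈ 123 kN (tensile)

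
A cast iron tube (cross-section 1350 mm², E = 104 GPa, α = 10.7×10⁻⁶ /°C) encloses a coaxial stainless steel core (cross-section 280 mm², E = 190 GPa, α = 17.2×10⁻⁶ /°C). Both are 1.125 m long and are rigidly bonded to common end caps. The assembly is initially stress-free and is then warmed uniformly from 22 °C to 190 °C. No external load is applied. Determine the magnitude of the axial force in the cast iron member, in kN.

P ≈ 42.1 kN (tensile in the cast iron)

The stainless steel has the larger α, so on heating it would change length more than the cast iron if both were free. The rigid plates force a common final length, so the stainless steel is put into compression and the cast iron into tension, with equal and opposite forces P (no external load).
Setting the final lengths equal and cancelling L: (α₁ − α₂)ΔT = P/(A₁E₁) + P/(A₂E₂).
|α₁ − α₂|·ΔT = 6.5×10⁻⁶ × 168 = 0.001092.
1/(A₁E₁) + 1/(A₂E₂) = 1/(1350×104×10³) + 1/(280×190×10³) = 2.592×10⁻⁸ N⁻¹.
So P = 0.001092 / 2.592×10⁻⁸ = 42.13 kN.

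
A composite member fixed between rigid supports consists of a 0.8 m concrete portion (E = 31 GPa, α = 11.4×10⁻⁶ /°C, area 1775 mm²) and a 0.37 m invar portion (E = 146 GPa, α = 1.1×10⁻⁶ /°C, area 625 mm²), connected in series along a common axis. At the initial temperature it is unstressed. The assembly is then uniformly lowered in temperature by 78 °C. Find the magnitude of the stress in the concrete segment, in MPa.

σ ≈ 22.5 MPa (tensile)

With the walls removed the bar would change length by δ_free = Σ αᵢΔT Lᵢ = 11.4×10⁻⁶×78×800 + 1.1×10⁻⁶×78×370 = 0.7431 mm.
Since the ends are fixed, an axial force P builds up, equal in every segment, with P · Σ Lᵢ/(AᵢEᵢ) = δ_free.
Σ Lᵢ/(AᵢEᵢ) = 800/(1775×31×10³) + 370/(625×146×10³) = 1.859×10⁻⁵ mm/N.
Hence P = δ_free / Σ(L/AE) = 0.7431/1.859×10⁻⁵ = 39.97 kN (tensile).
σ_{concrete} = P / A = 39970 / 1775 = 22.52 MPa.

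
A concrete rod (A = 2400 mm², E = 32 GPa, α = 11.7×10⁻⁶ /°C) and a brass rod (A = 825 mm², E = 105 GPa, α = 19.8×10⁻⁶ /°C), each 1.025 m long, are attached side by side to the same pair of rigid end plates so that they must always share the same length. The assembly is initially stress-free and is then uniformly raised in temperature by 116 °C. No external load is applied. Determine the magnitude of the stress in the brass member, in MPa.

σ ≈ 46.4 MPa (compressive)

Both members must finish at the same length. With the larger α, the brass tends to over-expand; the plates restrain it, putting the brass in compression and the concrete in tension. With no external load the two internal forces are equal and opposite, magnitude P.
Setting the final lengths equal and cancelling L: (α₁ − α₂)ΔT = P/(A₁E₁) + P/(A₂E₂).
|α₁ − α₂|·ΔT = 8.1×10⁻⁶ × 116 = 0.0009396.
1/(A₁E₁) + 1/(A₂E₂) = 1/(2400×32×10³) + 1/(825×105×10³) = 2.456×10⁻⁸ N⁻¹.
P = 0.0009396 / 2.456×10⁻⁸ = 38250 N = 38.25 kN.
σ_{brass} = P/A₂ = 38250/825 = 46.36 MPa, compressive.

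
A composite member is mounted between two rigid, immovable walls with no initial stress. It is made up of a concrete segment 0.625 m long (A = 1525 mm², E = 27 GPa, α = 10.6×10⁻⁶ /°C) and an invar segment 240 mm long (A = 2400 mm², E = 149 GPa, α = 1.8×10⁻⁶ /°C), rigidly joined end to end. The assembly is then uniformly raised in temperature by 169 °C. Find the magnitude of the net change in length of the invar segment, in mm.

|ΔL| ≈ 0.0225 mm

If the supports were absent, the total length change would be Σ αᵢΔT Lᵢ = 10.6×10⁻⁶×169×625 + 1.8×10⁻⁶×169×240 = 1.193 mm.
The rigid supports impose zero overall length change; the single axial force P common to all segments must satisfy P Σ Lᵢ/(AᵢEᵢ) = δ_free.
Σ Lᵢ/(AᵢEᵢ) = 625/(1525×27×10³) + 240/(2400×149×10³) = 1.585×10⁻⁵ mm/N.
P = 1.193 / 1.585×10⁻⁵ = 75240 N = 75.24 kN, compressive.
For the invar segment, free thermal change = 1.8×10⁻⁶×169×240 = 0.07301 mm and elastic change from P = 75240×240/(2400×149×10³) = 0.0505 mm; these oppose, so the net change is 0.0225 mm (segment lengthens).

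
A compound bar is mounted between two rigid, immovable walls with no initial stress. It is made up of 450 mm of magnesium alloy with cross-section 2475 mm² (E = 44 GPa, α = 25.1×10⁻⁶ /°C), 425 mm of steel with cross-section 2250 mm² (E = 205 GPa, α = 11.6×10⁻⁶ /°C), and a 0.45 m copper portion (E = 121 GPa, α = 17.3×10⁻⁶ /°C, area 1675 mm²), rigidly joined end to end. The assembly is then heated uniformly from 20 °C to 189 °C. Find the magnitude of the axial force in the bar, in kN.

Free thermal expansion of the whole bar: Σ αᵢΔT Lᵢ = 25.1×10⁻⁶×169×450 + 11.6×10⁻⁶×169×425 + 17.3×10⁻⁶×169×450 = 4.058 mm.
Since the ends are fixed, an axial force P builds up, equal in every segment, with P · Σ Lᵢ/(AᵢEᵢ) = δ_free.
Σ Lᵢ/(AᵢEᵢ) = 450/(2475×44×10³) + 425/(2250×205×10³) + 450/(1675×121×10³) = 7.274×10⁻⁶ mm/N.
So P = 4.058 / 7.274×10⁻⁶ = 557.8 kN, compressive.

P ≈ 558 kN (compressive)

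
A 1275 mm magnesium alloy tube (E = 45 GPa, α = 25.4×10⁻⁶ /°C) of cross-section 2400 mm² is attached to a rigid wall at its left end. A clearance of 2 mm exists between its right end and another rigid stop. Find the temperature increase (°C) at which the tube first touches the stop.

ΔT ≈ 61.8 °C

Contact occurs when the free expansion equals the gap: αΔT L = 2 mm.
So ΔT = g/(αL) = 2/(25.4×10⁻⁶ × 1275) = 61.76 °C.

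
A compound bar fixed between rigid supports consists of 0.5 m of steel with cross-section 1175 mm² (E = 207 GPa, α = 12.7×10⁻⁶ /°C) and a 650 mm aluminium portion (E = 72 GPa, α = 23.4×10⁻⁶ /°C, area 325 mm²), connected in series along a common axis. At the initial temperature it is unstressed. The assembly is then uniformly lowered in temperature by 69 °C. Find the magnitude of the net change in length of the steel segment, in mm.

|ΔL| ≈ 0.336 mm

With the walls removed the bar would change length by δ_free = Σ αᵢΔT Lᵢ = 12.7×10⁻⁶×69×500 + 23.4×10⁻⁶×69×650 = 1.488 mm.
Since the ends are fixed, an axial force P builds up, equal in every segment, with P · Σ Lᵢ/(AᵢEᵢ) = δ_free.
The series flexibility is Σ Lᵢ/(AᵢEᵢ) = 500/(1175×207×10³) + 650/(325×72×10³) = 2.983×10⁻⁵ mm/N.
So P = 1.488 / 2.983×10⁻⁵ = 49.86 kN, tensile.
For the steel segment, free thermal change = 12.7×10⁻⁶×69×500 = 0.4381 mm and elastic change from P = 49860×500/(1175×207×10³) = 0.1025 mm; these oppose, so the net change is 0.336 mm (segment shortens).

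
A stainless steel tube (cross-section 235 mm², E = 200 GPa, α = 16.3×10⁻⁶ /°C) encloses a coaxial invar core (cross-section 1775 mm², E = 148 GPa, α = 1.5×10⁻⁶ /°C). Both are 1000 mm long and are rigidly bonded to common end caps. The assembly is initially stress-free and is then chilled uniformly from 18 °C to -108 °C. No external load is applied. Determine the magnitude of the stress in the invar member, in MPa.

Equilibrium of a rigid end plate with no external load gives equal and opposite internal forces ±P in the two members. Since α_{stainless steel} > α_{invar}, cooling drives the stainless steel into tension and the invar into compression.
Equating the net (thermal + elastic) strains gives |α₁ − α₂|·ΔT = P·[1/(A₁E₁) + 1/(A₂E₂)].
|α₁ − α₂|·ΔT = 14.8×10⁻⁶ × 126 = 0.001865.
1/(A₁E₁) + 1/(A₂E₂) = 1/(235×200×10³) + 1/(1775×148×10³) = 2.508×10⁻⁸ N⁻¹.
So P = 0.001865 / 2.508×10⁻⁸ = 74.34 kN.
σ_{invar} = P/A₂ = 74340/1775 = 41.88 MPa, compressive.

σ ≈ 41.9 MPa (compressive)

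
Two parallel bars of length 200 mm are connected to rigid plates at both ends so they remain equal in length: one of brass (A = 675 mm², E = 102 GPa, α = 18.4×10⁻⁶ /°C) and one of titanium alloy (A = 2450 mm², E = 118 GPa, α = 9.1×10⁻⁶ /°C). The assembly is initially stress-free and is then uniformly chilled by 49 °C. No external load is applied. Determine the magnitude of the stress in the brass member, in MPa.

The brass has the larger α, so on cooling it would change length more than the titanium alloy if both were free. The rigid plates force a common final length, so the brass is put into tension and the titanium alloy into compression, with equal and opposite forces P (no external load).
Equating the net (thermal + elastic) strains gives |α₁ − α₂|·ΔT = P·[1/(A₁E₁) + 1/(A₂E₂)].
|α₁ − α₂|·ΔT = 9.3×10⁻⁶ × 49 = 0.0004557.
1/(A₁E₁) + 1/(A₂E₂) = 1/(675×102×10³) + 1/(2450×118×10³) = 1.798×10⁻⁸ N⁻¹.
So P = 0.0004557 / 1.798×10⁻⁸ = 25.34 kN.
σ_{brass} = P/A₁ = 25340/675 = 37.54 MPa, tensile.

σ ≈ 37.5 MPa (tensile)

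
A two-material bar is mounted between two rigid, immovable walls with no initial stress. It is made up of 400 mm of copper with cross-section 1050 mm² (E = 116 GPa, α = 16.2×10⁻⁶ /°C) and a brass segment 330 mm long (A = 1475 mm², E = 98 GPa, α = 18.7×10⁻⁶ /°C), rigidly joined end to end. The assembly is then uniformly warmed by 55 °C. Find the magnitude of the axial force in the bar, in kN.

P ≈ 125 kN (compressive)

If the supports were absent, the total length change would be Σ αᵢΔT Lᵢ = 16.2×10⁻⁶×55×400 + 18.7×10⁻⁶×55×330 = 0.6958 mm.
The walls prevent any net length change, so an axial force P (same in every segment) develops. Compatibility: P · Σ Lᵢ/(AᵢEᵢ) = δ_free.
Σ Lᵢ/(AᵢEᵢ) = 400/(1050×116×10³) + 330/(1475×98×10³) = 5.567×10⁻⁶ mm/N.
Hence P = δ_free / Σ(L/AE) = 0.6958/5.567×10⁻⁶ = 125 kN (compressive).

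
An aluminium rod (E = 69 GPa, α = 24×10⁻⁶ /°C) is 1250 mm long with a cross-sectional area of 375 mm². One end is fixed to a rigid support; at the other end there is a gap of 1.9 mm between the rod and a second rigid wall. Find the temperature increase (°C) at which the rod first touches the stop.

Contact occurs when the free expansion equals the gap: αΔT L = 1.9 mm.
ΔT = 1.9 / (24×10⁻⁶ × 1250) = 63.33 °C.

ΔT ≈ 63.3 °C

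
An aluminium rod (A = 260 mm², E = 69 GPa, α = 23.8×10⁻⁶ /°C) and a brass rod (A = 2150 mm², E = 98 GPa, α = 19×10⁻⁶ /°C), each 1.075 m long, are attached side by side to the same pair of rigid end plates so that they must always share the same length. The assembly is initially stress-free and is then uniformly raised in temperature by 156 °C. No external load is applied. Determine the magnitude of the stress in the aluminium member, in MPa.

Both members must finish at the same length. With the larger α, the aluminium tends to over-expand; the plates restrain it, putting the aluminium in compression and the brass in tension. With no external load the two internal forces are equal and opposite, magnitude P.
Equating the net (thermal + elastic) strains gives |α₁ − α₂|·ΔT = P·[1/(A₁E₁) + 1/(A₂E₂)].
|α₁ − α₂|·ΔT = 4.8×10⁻⁶ × 156 = 0.0007488.
1/(A₁E₁) + 1/(A₂E₂) = 1/(260×69×10³) + 1/(2150×98×10³) = 6.049×10⁻⁸ N⁻¹.
So P = 0.0007488 / 6.049×10⁻⁸ = 12.38 kN.
σ_{aluminium} = P/A₁ = 12380/260 = 47.61 MPa, compressive.

σ ≈ 47.6 MPa (compressive)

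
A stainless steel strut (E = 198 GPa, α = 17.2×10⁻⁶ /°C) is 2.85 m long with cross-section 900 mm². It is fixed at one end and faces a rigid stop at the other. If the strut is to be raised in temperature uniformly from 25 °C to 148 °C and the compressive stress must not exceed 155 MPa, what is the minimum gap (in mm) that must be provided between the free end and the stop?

Free expansion if unrestrained: δ_free = αΔT L = 17.2×10⁻⁶ × 123 × 2850 = 6.029 mm.
A stress of 155 MPa corresponds to the wall pushing the strut back by σL/E = 155×2850/(198×10³) = 2.231 mm.
The gap must absorb the remainder: g_min = 6.029 − 2.231 = 3.798 mm.

g ≈ 3.8 mm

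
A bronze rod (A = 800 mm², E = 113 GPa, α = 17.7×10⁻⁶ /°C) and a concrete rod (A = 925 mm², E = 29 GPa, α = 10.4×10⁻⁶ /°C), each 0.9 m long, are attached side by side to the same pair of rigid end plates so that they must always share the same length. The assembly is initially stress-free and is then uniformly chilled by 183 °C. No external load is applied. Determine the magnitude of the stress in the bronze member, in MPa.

σ ≈ 34.5 MPa (tensile)

The bronze has the larger α, so on cooling it would change length more than the concrete if both were free. The rigid plates force a common final length, so the bronze is put into tension and the concrete into compression, with equal and opposite forces P (no external load).
Setting the final lengths equal and cancelling L: (α₁ − α₂)ΔT = P/(A₁E₁) + P/(A₂E₂).
|α₁ − α₂|·ΔT = 7.3×10⁻⁶ × 183 = 0.001336.
1/(A₁E₁) + 1/(A₂E₂) = 1/(800×113×10³) + 1/(925×29×10³) = 4.834×10⁻⁸ N⁻¹.
P = 0.001336 / 4.834×10⁻⁸ = 27640 N = 27.64 kN.
σ_{bronze} = P/A₁ = 27640/800 = 34.54 MPa, tensile.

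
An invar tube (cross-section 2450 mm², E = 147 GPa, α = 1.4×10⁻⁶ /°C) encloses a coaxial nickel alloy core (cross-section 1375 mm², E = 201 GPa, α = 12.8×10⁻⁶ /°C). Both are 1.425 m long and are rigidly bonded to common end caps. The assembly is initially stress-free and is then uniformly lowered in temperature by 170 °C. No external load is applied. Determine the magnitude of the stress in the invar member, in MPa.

σ ≈ 124 MPa (compressive)

The nickel alloy has the larger α, so on cooling it would change length more than the invar if both were free. The rigid plates force a common final length, so the nickel alloy is put into tension and the invar into compression, with equal and opposite forces P (no external load).
Equating the net (thermal + elastic) strains gives |α₁ − α₂|·ΔT = P·[1/(A₁E₁) + 1/(A₂E₂)].
|α₁ − α₂|·ΔT = 11.4×10⁻⁶ × 170 = 0.001938.
1/(A₁E₁) + 1/(A₂E₂) = 1/(2450×147×10³) + 1/(1375×201×10³) = 6.395×10⁻⁹ N⁻¹.
So P = 0.001938 / 6.395×10⁻⁹ = 303.1 kN.
σ_{invar} = P/A₁ = 303100/2450 = 123.7 MPa, compressive.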